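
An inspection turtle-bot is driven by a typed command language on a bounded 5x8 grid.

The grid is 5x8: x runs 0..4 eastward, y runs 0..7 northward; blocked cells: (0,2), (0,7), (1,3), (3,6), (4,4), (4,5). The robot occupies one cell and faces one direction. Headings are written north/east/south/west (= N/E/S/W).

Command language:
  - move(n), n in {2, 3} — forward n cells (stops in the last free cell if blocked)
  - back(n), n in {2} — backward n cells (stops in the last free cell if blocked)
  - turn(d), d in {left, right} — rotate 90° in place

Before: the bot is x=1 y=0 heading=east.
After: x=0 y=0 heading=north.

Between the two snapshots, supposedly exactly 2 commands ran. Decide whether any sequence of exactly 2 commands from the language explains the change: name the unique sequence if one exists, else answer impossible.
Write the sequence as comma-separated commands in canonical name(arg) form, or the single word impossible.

back(2), turn(left)

key: cell and facing (now N) both changed — the 2 commands mix motion and turning
initial: x=1 y=0 heading=east
[1] after back(2): x=0 y=0 heading=east
[2] after turn(left): x=0 y=0 heading=north
all 25 alternatives checked — unique.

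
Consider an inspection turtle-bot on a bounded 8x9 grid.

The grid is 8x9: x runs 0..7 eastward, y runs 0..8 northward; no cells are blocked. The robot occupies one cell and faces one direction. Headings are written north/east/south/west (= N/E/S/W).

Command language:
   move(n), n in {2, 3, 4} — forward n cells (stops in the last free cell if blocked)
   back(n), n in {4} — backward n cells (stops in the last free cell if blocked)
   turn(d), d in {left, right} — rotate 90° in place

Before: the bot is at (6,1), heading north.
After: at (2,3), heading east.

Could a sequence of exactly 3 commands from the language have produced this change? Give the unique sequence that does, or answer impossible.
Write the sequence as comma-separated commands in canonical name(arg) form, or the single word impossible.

key: position moved to (2,3) AND the heading swung to E — translation plus rotation needed
begin: at (6,1), heading north
1. move(2) → at (6,3), heading north
2. turn(right) → at (6,3), heading east
3. back(4) → at (2,3), heading east
no other 3-command option fits: unique.

move(2), turn(right), back(4)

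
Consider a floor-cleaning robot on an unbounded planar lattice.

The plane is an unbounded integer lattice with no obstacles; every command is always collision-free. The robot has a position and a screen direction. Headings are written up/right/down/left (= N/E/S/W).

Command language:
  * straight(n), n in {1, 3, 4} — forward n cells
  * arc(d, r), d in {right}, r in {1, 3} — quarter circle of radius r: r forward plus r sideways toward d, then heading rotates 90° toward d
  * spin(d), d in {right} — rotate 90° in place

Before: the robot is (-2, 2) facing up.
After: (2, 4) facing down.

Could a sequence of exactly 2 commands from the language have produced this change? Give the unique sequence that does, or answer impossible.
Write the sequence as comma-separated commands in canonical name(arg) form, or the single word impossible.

key: cell and facing (now S) both changed — the 2 commands mix motion and turning
from: (-2, 2) facing up
[1] after arc(right, 3): (1, 5) facing right
[2] after arc(right, 1): (2, 4) facing down
no other 2-command option fits: unique.

arc(right, 3), arc(right, 1)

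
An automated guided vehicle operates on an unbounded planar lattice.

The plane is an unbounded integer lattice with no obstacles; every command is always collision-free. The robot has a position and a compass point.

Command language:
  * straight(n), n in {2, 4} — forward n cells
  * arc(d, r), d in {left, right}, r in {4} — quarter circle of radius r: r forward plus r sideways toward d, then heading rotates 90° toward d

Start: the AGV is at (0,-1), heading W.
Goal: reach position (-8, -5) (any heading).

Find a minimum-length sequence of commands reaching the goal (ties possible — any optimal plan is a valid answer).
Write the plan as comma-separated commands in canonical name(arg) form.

straight(4), arc(left, 4)

from: at (0,-1), heading W
step 1 (straight(4)): at (-4,-1), heading W
step 2 (arc(left, 4)): at (-8,-5), heading S
no 1-step plan works, so 2 is optimal.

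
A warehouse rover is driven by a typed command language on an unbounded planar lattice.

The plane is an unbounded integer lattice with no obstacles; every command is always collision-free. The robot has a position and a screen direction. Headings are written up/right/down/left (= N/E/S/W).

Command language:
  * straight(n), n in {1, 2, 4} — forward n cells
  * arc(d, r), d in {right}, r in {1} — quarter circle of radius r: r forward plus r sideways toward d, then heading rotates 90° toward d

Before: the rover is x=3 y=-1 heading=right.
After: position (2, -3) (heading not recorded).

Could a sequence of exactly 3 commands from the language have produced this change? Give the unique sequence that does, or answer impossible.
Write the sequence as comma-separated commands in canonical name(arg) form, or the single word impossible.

arc(right, 1), arc(right, 1), straight(1)

key: running straight(1) before arc(right, 1) would end elsewhere — order is forced
t0: x=3 y=-1 heading=right
step 1 (arc(right, 1)): x=4 y=-2 heading=down
step 2 (arc(right, 1)): x=3 y=-3 heading=left
step 3 (straight(1)): x=2 y=-3 heading=left
no rival 3-sequence matches.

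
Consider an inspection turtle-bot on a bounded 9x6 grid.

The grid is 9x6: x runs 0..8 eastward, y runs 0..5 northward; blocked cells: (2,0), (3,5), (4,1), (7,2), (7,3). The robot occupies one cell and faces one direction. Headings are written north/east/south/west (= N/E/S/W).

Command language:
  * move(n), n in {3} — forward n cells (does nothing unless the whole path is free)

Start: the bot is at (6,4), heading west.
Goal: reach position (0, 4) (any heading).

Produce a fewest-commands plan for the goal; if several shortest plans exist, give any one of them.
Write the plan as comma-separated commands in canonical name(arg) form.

begin: at (6,4), heading west
[1] after move(3): at (3,4), heading west
[2] after move(3): at (0,4), heading west
shorter routes all fall short; 2 is best.

move(3), move(3)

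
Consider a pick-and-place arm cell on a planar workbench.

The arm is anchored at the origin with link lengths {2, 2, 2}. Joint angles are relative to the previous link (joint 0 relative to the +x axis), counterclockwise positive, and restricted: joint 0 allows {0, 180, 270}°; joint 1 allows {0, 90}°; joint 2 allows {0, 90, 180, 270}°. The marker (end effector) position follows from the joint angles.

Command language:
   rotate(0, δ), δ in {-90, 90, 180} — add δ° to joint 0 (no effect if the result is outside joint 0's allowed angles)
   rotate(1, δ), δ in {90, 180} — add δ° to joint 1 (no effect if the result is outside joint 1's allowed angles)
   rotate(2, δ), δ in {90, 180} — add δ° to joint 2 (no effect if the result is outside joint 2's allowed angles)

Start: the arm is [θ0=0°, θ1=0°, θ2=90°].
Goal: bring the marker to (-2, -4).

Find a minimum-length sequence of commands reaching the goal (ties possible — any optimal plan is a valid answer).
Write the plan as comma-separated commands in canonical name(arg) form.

initial: [θ0=0°, θ1=0°, θ2=90°]
t=1 rotate(2, 180) ⇒ [θ0=0°, θ1=0°, θ2=270°]
t=2 rotate(0, -90) ⇒ [θ0=270°, θ1=0°, θ2=270°]
no 1-step plan works, so 2 is optimal.

rotate(2, 180), rotate(0, -90)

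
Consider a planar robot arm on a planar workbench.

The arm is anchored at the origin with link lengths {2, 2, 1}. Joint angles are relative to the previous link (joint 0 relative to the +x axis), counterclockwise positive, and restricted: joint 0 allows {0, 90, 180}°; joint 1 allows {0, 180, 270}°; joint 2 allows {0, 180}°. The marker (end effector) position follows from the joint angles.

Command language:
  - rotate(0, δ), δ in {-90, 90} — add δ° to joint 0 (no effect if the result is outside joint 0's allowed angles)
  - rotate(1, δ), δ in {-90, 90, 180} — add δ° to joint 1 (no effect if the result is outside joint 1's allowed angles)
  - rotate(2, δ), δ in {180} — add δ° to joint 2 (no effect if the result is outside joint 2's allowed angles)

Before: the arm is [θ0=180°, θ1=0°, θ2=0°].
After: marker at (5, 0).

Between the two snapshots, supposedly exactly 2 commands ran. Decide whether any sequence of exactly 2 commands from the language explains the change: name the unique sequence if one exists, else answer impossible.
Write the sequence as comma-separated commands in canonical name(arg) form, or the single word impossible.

t0: [θ0=180°, θ1=0°, θ2=0°]
step 1 (rotate(0, -90)): [θ0=90°, θ1=0°, θ2=0°]
step 2 (rotate(0, -90)): [θ0=0°, θ1=0°, θ2=0°]
all 36 alternatives checked — unique.

rotate(0, -90), rotate(0, -90)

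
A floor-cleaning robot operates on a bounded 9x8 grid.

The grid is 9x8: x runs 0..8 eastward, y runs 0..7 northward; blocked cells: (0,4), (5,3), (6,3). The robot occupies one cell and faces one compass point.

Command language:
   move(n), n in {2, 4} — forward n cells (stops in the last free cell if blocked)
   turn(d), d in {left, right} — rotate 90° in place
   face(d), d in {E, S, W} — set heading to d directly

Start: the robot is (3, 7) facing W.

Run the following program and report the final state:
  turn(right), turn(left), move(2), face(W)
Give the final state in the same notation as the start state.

begin: (3, 7) facing W
step 1 (turn(right)): (3, 7) facing N
step 2 (turn(left)): (3, 7) facing W
step 3 (move(2)): (1, 7) facing W
step 4 (face(W)): (1, 7) facing W

(1, 7) facing W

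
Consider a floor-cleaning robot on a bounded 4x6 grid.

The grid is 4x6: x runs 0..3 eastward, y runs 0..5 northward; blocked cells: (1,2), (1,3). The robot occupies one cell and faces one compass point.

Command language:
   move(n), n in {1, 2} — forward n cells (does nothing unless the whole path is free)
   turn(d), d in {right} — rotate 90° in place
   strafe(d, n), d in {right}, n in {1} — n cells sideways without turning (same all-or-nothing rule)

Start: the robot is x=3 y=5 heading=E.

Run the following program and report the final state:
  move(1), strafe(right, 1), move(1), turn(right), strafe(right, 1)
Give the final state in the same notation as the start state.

x=2 y=4 heading=S

begin: x=3 y=5 heading=E
t=1 move(1) ⇒ x=3 y=5 heading=E
t=2 strafe(right, 1) ⇒ x=3 y=4 heading=E
t=3 move(1) ⇒ x=3 y=4 heading=E
t=4 turn(right) ⇒ x=3 y=4 heading=S
t=5 strafe(right, 1) ⇒ x=2 y=4 heading=S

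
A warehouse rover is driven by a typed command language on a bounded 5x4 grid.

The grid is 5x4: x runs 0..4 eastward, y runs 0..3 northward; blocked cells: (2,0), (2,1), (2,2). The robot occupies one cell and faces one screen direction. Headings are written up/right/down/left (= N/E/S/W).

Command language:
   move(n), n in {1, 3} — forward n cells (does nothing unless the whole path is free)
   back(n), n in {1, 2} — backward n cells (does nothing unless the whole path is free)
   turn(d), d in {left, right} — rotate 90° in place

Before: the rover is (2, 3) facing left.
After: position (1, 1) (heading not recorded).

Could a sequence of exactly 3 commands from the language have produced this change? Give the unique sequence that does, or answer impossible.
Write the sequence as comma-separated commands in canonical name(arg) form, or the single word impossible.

move(1), turn(right), back(2)

key: order matters: swapping move(1) and back(2) lands elsewhere
initial: (2, 3) facing left
t=1 move(1) ⇒ (1, 3) facing left
t=2 turn(right) ⇒ (1, 3) facing up
t=3 back(2) ⇒ (1, 1) facing up
uniquely the one of 216 3-step routes that fits.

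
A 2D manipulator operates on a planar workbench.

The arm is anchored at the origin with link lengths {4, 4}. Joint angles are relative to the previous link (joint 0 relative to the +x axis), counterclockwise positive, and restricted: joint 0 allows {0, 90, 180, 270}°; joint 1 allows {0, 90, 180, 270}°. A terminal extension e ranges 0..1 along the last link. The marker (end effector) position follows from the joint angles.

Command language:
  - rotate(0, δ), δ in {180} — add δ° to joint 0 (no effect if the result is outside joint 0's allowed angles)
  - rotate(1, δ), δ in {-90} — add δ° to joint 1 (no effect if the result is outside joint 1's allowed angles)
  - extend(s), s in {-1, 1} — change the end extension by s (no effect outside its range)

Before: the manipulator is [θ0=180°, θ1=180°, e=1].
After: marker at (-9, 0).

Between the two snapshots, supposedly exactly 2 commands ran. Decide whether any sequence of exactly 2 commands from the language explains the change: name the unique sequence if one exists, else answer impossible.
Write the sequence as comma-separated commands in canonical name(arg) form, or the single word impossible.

t0: [θ0=180°, θ1=180°, e=1]
step 1 (rotate(1, -90)): [θ0=180°, θ1=90°, e=1]
step 2 (rotate(1, -90)): [θ0=180°, θ1=0°, e=1]
no rival 2-sequence matches.

rotate(1, -90), rotate(1, -90)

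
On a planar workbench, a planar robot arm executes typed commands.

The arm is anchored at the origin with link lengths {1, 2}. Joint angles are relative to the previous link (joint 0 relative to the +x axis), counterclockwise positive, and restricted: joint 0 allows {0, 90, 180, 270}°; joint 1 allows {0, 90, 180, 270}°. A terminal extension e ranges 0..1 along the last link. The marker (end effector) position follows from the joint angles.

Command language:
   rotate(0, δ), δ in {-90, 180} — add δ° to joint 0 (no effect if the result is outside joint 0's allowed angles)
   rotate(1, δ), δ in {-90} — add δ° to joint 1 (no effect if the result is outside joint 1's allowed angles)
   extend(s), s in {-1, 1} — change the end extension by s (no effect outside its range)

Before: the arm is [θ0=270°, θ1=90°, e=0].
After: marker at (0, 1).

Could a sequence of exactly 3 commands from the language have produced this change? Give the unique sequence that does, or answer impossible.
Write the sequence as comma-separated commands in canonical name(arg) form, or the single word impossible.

rotate(1, -90), rotate(1, -90), rotate(1, -90)

begin: [θ0=270°, θ1=90°, e=0]
1. rotate(1, -90) → [θ0=270°, θ1=0°, e=0]
2. rotate(1, -90) → [θ0=270°, θ1=270°, e=0]
3. rotate(1, -90) → [θ0=270°, θ1=180°, e=0]
no other 3-command option fits: unique.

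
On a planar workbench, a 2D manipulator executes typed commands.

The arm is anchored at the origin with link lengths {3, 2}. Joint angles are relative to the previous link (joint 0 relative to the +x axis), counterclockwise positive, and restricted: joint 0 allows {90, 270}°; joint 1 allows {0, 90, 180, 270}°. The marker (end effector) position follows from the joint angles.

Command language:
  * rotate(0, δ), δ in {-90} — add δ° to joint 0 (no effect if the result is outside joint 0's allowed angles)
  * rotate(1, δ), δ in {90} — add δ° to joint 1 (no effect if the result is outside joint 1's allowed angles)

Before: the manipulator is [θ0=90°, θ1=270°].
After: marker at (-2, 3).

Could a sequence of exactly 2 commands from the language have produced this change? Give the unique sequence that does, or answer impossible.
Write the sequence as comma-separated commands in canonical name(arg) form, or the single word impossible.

rotate(1, 90), rotate(1, 90)

begin: [θ0=90°, θ1=270°]
[1] after rotate(1, 90): [θ0=90°, θ1=0°]
[2] after rotate(1, 90): [θ0=90°, θ1=90°]
uniquely the one of 4 2-step routes that fits.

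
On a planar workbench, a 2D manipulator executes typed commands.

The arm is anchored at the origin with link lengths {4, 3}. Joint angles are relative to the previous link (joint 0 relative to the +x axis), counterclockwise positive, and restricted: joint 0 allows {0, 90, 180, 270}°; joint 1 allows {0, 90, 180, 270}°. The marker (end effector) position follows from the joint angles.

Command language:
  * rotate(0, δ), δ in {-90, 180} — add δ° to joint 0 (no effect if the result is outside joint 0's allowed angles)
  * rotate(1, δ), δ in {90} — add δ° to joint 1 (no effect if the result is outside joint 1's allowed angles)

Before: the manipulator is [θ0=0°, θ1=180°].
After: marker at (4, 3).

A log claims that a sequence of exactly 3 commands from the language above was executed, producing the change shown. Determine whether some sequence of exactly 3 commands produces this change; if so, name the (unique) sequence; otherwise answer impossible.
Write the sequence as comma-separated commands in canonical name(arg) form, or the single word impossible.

begin: [θ0=0°, θ1=180°]
t=1 rotate(1, 90) ⇒ [θ0=0°, θ1=270°]
t=2 rotate(1, 90) ⇒ [θ0=0°, θ1=0°]
t=3 rotate(1, 90) ⇒ [θ0=0°, θ1=90°]
all 27 alternatives checked — unique.

rotate(1, 90), rotate(1, 90), rotate(1, 90)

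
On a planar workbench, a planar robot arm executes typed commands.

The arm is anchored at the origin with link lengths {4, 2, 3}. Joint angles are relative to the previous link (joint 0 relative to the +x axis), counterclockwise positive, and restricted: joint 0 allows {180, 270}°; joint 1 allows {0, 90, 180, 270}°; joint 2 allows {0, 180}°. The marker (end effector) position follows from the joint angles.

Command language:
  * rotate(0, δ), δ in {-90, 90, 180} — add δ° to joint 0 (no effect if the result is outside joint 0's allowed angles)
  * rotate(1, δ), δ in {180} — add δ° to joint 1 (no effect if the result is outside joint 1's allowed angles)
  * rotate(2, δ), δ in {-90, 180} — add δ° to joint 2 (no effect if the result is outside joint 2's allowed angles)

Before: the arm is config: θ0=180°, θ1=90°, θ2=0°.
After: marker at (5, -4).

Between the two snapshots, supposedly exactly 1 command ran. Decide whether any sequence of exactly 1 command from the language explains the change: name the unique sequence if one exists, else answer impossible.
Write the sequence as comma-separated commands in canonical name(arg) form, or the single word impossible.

rotate(0, 90)

initial: config: θ0=180°, θ1=90°, θ2=0°
1. rotate(0, 90) → config: θ0=270°, θ1=90°, θ2=0°
uniquely the one of 6 1-step routes that fits.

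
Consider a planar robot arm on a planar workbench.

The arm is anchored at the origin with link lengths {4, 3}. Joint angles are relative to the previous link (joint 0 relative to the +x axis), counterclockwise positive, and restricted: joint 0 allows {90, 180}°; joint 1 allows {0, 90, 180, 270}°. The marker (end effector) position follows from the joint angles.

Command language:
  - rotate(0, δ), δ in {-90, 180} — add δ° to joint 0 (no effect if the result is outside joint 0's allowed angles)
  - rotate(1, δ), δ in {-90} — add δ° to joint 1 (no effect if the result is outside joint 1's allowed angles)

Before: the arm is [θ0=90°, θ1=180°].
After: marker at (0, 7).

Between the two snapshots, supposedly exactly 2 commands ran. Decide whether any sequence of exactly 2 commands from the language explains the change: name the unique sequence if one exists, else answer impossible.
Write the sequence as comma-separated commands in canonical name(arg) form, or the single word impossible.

initial: [θ0=90°, θ1=180°]
[1] after rotate(1, -90): [θ0=90°, θ1=90°]
[2] after rotate(1, -90): [θ0=90°, θ1=0°]
uniquely the one of 9 2-step routes that fits.

rotate(1, -90), rotate(1, -90)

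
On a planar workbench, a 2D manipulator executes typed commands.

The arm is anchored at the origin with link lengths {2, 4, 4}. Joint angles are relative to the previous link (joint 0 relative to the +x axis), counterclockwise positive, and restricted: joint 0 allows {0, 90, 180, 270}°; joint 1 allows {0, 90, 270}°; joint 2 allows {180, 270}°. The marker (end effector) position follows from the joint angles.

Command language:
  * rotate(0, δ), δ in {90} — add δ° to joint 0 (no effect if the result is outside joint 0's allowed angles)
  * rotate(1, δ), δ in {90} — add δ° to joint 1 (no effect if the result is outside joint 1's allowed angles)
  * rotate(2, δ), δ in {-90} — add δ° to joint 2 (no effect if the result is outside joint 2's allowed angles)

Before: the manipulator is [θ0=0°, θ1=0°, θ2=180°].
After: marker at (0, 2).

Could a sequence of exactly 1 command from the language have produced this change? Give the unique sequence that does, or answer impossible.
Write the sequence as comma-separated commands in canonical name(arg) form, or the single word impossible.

rotate(0, 90)

t0: [θ0=0°, θ1=0°, θ2=180°]
t=1 rotate(0, 90) ⇒ [θ0=90°, θ1=0°, θ2=180°]
all 3 alternatives checked — unique.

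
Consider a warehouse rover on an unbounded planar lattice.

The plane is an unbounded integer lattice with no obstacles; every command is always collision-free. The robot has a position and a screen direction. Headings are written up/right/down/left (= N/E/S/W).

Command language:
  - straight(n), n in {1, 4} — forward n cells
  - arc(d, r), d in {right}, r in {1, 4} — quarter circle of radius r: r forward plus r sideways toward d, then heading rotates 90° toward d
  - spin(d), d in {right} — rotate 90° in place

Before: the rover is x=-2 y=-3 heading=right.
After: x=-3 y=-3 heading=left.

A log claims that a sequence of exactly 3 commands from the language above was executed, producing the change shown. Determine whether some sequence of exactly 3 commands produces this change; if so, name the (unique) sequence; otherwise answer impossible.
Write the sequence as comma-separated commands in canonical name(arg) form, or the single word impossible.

key: order matters: swapping spin(right) and straight(1) lands elsewhere
initial: x=-2 y=-3 heading=right
[1] after spin(right): x=-2 y=-3 heading=down
[2] after spin(right): x=-2 y=-3 heading=left
[3] after straight(1): x=-3 y=-3 heading=left
uniquely the one of 125 3-step routes that fits.

spin(right), spin(right), straight(1)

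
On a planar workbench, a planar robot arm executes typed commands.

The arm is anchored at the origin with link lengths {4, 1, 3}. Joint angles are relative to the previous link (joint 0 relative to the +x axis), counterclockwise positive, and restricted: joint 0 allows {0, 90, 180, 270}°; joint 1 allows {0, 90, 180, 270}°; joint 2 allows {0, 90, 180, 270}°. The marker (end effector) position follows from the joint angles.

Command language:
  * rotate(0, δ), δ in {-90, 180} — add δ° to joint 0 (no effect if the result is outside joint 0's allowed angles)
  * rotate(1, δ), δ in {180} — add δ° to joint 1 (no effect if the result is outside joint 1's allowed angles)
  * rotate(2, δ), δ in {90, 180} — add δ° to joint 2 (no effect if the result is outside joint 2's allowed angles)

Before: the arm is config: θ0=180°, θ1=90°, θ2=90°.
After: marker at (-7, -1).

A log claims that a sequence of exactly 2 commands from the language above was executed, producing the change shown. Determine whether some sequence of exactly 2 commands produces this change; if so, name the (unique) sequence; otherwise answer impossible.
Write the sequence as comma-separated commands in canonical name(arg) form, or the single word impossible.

rotate(2, 90), rotate(2, 90)

begin: config: θ0=180°, θ1=90°, θ2=90°
[1] after rotate(2, 90): config: θ0=180°, θ1=90°, θ2=180°
[2] after rotate(2, 90): config: θ0=180°, θ1=90°, θ2=270°
no other 2-command option fits: unique.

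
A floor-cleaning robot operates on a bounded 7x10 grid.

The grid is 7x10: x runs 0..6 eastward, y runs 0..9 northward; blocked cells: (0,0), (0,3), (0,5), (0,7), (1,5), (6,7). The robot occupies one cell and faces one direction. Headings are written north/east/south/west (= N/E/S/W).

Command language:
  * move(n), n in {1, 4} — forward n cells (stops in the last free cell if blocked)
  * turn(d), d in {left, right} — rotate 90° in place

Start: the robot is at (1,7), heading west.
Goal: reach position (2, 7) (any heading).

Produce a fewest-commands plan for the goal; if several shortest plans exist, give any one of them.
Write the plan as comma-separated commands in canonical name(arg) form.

turn(left), turn(left), move(1)

from: at (1,7), heading west
step 1 (turn(left)): at (1,7), heading south
step 2 (turn(left)): at (1,7), heading east
step 3 (move(1)): at (2,7), heading east
nothing shorter than 3 reaches the goal.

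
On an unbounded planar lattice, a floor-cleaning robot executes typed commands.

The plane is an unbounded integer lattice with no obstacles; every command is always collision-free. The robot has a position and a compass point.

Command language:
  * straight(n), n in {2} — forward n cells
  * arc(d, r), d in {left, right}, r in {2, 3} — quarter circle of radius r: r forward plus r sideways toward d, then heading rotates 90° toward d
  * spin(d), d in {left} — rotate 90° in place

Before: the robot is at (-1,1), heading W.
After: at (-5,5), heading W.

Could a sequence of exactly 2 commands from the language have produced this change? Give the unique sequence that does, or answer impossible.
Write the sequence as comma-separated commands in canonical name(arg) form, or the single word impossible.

key: order matters: swapping arc(right, 2) and arc(left, 2) lands elsewhere
begin: at (-1,1), heading W
t=1 arc(right, 2) ⇒ at (-3,3), heading N
t=2 arc(left, 2) ⇒ at (-5,5), heading W
no other 2-command option fits: unique.

arc(right, 2), arc(left, 2)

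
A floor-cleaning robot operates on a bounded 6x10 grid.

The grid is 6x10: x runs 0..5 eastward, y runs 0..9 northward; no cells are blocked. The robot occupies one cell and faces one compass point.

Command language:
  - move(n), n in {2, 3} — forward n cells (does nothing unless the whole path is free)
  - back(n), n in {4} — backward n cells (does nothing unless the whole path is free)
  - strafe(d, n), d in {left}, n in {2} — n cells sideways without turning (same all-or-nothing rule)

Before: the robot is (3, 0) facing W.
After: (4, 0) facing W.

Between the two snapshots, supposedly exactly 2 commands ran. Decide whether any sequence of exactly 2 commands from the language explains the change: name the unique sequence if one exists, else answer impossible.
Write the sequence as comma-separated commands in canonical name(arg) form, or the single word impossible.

key: still facing W at the end — nothing in the sequence rotates
begin: (3, 0) facing W
[1] after move(3): (0, 0) facing W
[2] after back(4): (4, 0) facing W
all 16 alternatives checked — unique.

move(3), back(4)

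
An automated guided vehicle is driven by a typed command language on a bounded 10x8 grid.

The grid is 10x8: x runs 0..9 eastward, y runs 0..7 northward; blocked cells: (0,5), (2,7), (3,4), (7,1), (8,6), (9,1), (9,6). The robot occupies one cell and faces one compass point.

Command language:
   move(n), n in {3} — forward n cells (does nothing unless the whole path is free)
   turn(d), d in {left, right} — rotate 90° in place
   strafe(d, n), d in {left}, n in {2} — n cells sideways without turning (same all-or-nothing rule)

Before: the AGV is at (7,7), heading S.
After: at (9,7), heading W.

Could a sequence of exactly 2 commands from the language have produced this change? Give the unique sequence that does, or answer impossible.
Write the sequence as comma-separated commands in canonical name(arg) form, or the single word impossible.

strafe(left, 2), turn(right)

key: order matters: swapping strafe(left, 2) and turn(right) lands elsewhere
t0: at (7,7), heading S
step 1 (strafe(left, 2)): at (9,7), heading S
step 2 (turn(right)): at (9,7), heading W
no other 2-command option fits: unique.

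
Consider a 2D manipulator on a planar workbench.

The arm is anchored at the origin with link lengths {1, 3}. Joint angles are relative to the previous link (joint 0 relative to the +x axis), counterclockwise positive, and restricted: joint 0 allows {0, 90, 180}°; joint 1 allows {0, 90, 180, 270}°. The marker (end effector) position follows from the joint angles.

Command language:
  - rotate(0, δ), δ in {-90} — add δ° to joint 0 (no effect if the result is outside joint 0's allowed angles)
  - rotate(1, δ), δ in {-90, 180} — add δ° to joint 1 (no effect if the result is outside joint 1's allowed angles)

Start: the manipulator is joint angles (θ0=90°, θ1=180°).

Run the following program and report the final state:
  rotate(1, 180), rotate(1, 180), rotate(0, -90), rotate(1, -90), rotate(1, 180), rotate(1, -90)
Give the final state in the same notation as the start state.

from: joint angles (θ0=90°, θ1=180°)
1. rotate(1, 180) → joint angles (θ0=90°, θ1=0°)
2. rotate(1, 180) → joint angles (θ0=90°, θ1=180°)
3. rotate(0, -90) → joint angles (θ0=0°, θ1=180°)
4. rotate(1, -90) → joint angles (θ0=0°, θ1=90°)
5. rotate(1, 180) → joint angles (θ0=0°, θ1=270°)
6. rotate(1, -90) → joint angles (θ0=0°, θ1=180°)

joint angles (θ0=0°, θ1=180°)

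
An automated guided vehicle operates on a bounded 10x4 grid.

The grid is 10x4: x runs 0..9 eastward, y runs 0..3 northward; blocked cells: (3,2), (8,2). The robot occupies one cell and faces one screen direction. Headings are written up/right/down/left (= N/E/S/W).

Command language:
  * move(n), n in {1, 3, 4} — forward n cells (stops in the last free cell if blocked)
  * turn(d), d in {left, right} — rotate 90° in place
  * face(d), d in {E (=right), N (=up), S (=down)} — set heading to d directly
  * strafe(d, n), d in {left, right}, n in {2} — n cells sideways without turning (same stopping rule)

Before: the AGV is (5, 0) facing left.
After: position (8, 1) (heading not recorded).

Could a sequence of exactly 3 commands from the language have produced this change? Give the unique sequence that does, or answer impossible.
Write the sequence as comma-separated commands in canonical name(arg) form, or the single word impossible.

key: strafe(left, 2) is stopped early by the blocked cell at (8,2)
start: (5, 0) facing left
1. face(E) → (5, 0) facing right
2. move(3) → (8, 0) facing right
3. strafe(left, 2) → (8, 1) facing right
uniquely the one of 1000 3-step routes that fits.

face(E), move(3), strafe(left, 2)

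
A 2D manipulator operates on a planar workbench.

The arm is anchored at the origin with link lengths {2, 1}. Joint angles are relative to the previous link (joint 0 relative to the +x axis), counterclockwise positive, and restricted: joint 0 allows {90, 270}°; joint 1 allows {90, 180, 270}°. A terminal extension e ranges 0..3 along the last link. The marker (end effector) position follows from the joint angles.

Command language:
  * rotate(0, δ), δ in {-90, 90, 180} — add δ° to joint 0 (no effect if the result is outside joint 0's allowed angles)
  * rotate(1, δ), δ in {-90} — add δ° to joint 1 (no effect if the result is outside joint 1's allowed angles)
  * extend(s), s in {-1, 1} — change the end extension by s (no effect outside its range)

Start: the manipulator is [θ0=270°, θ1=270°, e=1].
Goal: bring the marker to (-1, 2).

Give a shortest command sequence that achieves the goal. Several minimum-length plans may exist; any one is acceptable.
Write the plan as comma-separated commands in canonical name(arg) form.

extend(-1), rotate(1, -90), rotate(1, -90), rotate(0, 180)

begin: [θ0=270°, θ1=270°, e=1]
1. extend(-1) → [θ0=270°, θ1=270°, e=0]
2. rotate(1, -90) → [θ0=270°, θ1=180°, e=0]
3. rotate(1, -90) → [θ0=270°, θ1=90°, e=0]
4. rotate(0, 180) → [θ0=90°, θ1=90°, e=0]
minimal: 4 command(s), checked below 4.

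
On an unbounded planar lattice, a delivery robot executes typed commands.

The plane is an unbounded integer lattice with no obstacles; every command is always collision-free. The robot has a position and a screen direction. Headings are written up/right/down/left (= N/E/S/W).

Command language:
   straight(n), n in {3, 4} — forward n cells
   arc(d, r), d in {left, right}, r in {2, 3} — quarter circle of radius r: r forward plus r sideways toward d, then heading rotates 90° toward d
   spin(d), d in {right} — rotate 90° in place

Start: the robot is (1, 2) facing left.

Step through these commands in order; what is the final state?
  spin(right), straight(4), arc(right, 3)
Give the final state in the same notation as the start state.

initial: (1, 2) facing left
step 1 (spin(right)): (1, 2) facing up
step 2 (straight(4)): (1, 6) facing up
step 3 (arc(right, 3)): (4, 9) facing right

(4, 9) facing right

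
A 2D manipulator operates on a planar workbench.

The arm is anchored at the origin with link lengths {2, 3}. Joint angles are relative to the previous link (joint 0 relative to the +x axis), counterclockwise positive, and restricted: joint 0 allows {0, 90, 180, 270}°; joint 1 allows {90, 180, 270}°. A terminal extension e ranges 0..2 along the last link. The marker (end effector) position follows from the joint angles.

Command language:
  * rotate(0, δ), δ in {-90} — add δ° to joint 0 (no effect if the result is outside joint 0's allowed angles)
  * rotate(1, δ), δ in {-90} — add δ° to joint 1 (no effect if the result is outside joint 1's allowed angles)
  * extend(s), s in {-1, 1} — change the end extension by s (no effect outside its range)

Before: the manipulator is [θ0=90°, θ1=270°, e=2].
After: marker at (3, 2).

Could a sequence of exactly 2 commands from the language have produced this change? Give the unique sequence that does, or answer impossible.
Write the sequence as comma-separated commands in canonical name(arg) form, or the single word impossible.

from: [θ0=90°, θ1=270°, e=2]
t=1 extend(-1) ⇒ [θ0=90°, θ1=270°, e=1]
t=2 extend(-1) ⇒ [θ0=90°, θ1=270°, e=0]
all 16 alternatives checked — unique.

extend(-1), extend(-1)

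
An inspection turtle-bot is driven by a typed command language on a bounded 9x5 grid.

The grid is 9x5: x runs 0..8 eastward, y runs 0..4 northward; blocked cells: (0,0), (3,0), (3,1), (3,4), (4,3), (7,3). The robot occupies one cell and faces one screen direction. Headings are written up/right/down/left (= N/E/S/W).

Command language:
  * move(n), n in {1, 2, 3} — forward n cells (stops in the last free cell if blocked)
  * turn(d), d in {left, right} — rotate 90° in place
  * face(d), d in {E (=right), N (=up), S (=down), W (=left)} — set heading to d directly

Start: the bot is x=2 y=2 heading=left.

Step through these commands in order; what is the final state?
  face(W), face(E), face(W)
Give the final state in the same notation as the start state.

initial: x=2 y=2 heading=left
step 1 (face(W)): x=2 y=2 heading=left
step 2 (face(E)): x=2 y=2 heading=right
step 3 (face(W)): x=2 y=2 heading=left

x=2 y=2 heading=left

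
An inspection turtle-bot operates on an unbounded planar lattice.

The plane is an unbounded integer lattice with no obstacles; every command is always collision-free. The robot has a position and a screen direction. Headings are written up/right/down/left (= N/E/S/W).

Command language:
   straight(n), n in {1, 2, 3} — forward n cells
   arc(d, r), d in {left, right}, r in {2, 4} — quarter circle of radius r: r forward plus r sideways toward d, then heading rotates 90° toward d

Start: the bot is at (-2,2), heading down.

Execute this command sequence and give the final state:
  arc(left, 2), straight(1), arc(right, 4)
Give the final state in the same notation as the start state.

begin: at (-2,2), heading down
step 1 (arc(left, 2)): at (0,0), heading right
step 2 (straight(1)): at (1,0), heading right
step 3 (arc(right, 4)): at (5,-4), heading down

at (5,-4), heading down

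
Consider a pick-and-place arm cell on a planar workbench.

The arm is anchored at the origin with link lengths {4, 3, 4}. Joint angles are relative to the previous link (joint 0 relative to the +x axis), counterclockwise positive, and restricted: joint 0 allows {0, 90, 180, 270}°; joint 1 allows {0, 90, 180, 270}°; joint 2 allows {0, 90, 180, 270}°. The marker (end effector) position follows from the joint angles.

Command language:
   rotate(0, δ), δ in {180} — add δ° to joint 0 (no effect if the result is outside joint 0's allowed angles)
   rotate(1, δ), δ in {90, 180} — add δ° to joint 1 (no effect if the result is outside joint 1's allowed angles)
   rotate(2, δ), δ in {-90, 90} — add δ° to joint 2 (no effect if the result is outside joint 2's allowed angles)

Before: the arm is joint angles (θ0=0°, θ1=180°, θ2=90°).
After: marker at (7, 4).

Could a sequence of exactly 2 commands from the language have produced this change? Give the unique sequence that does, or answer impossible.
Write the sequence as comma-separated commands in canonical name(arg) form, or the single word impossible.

rotate(1, 90), rotate(1, 90)

t0: joint angles (θ0=0°, θ1=180°, θ2=90°)
t=1 rotate(1, 90) ⇒ joint angles (θ0=0°, θ1=270°, θ2=90°)
t=2 rotate(1, 90) ⇒ joint angles (θ0=0°, θ1=0°, θ2=90°)
uniquely the one of 25 2-step routes that fits.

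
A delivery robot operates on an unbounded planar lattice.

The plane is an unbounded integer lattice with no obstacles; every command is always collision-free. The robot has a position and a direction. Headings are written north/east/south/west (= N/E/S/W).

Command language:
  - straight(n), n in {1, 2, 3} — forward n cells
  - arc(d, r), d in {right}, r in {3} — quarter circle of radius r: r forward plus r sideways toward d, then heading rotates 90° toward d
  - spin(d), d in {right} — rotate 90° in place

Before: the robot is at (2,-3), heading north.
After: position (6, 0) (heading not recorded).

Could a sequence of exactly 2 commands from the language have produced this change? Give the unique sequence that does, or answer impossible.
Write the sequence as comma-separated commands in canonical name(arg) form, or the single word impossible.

arc(right, 3), straight(1)

key: running straight(1) before arc(right, 3) would end elsewhere — order is forced
initial: at (2,-3), heading north
t=1 arc(right, 3) ⇒ at (5,0), heading east
t=2 straight(1) ⇒ at (6,0), heading east
all 25 alternatives checked — unique.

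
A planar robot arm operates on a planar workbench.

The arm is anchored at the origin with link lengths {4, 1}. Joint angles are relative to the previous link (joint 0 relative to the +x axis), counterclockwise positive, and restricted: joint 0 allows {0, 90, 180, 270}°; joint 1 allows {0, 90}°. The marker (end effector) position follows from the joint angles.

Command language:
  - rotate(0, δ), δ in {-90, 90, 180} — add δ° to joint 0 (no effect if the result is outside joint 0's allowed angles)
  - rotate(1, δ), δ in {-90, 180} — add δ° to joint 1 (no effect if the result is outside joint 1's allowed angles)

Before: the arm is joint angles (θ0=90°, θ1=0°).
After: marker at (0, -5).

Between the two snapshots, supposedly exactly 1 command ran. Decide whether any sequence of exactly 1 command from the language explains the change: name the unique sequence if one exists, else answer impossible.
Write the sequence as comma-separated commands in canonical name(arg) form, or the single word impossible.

rotate(0, 180)

initial: joint angles (θ0=90°, θ1=0°)
step 1 (rotate(0, 180)): joint angles (θ0=270°, θ1=0°)
all 5 alternatives checked — unique.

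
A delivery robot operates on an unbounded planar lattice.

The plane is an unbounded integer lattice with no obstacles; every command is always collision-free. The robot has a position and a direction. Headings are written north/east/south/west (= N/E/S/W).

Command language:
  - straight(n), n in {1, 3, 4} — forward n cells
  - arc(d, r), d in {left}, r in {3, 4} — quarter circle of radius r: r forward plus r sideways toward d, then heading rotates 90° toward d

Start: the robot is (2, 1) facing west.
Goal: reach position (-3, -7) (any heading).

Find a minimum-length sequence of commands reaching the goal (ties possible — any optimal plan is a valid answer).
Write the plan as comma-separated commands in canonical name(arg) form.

t0: (2, 1) facing west
[1] after straight(1): (1, 1) facing west
[2] after arc(left, 4): (-3, -3) facing south
[3] after straight(4): (-3, -7) facing south
shorter routes all fall short; 3 is best.

straight(1), arc(left, 4), straight(4)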